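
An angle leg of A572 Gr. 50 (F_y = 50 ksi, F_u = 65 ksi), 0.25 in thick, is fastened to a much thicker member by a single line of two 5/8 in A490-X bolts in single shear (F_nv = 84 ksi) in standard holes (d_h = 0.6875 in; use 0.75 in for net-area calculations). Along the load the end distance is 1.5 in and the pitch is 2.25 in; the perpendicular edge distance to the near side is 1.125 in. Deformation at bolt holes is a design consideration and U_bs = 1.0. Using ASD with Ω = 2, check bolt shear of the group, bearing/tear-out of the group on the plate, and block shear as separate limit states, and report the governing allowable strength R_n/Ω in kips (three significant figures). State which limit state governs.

Bolt shear: A_b = π·0.625²/4 = 0.3068 in²; R_n = 84 × 0.3068 × 2 × 1 = 51.54 kips → 51.54 / 2 = 25.8 kips.
Bearing: edge l_c = 1.156, r_n = 22.55 kips; interior l_c = 1.562, r_n = 24.38 kips; R_n = 22.55 + 1·24.38 = 46.92 kips → 23.5 kips.
Block shear: A_gv = 0.9375, A_nv = 0.6562, A_nt = 0.1875 in²; R_n = min(0.6F_uA_nv, 0.6F_yA_gv) + U_bs·F_u·A_nt = 37.78 kips → 18.9 kips.
Block shear governs: 18.9 kips.

18.9 kips (block shear governs)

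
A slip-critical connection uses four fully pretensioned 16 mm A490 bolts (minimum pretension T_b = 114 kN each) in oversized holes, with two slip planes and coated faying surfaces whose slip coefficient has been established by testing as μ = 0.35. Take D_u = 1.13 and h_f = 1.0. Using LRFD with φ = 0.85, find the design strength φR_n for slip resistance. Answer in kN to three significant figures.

307 kN

R_n = μ · D_u · h_f · T_b · n_s · n_b = 0.35 × 1.13 × 1.0 × 114 × 2 × 4 = 360.7 kN.
Design strength φR_n = 0.85 × 360.7 = 307 kN.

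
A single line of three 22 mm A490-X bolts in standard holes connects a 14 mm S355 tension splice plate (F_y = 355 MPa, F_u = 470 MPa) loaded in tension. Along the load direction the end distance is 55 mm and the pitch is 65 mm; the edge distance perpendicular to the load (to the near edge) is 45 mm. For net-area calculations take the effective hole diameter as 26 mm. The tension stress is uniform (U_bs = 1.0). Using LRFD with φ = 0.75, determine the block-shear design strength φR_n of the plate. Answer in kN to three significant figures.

Shear plane L_v = 55 + 2·65 = 185 mm; A_gv = 185 × 14 = 2590 mm².
A_nv = (185 − 2.5·26) × 14 = 1680 mm².
A_nt = (45 − 0.5·26) × 14 = 448 mm².
0.6 F_u A_nv = 473.8 kN; 0.6 F_y A_gv = 551.7 kN → shear rupture governs the shear term.
R_n = 473.8 + 1.0 × 470 × 448 / 1000 = 684.3 kN.
Design strength φR_n = 0.75 × 684.3 = 513 kN.

513 kN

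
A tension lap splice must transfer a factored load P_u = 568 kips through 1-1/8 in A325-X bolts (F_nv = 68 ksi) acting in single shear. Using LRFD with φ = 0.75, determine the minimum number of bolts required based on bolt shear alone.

12 bolts

A_b = π·1.125²/4 = 0.994 in².
Per-bolt design strength φR_n = 0.75 × 68 × 0.994 × 1 = 50.69 kips.
n ≥ 568 / 50.69 = 11.2 → use 12 bolts.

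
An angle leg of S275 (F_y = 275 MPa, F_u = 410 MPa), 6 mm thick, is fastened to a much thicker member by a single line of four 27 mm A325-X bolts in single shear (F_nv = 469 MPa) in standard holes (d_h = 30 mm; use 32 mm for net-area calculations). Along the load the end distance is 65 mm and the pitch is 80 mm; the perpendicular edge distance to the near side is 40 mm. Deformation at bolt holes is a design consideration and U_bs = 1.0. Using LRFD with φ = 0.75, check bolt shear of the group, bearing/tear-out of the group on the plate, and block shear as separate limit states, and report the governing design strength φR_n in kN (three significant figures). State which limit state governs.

258 kN (block shear governs)

Bolt shear: A_b = π·27²/4 = 572.6 mm²; R_n = 469 × 572.6 × 4 × 1 / 1000 = 1074 kN → 0.75 × 1074 = 806 kN.
Bearing: edge l_c = 50, r_n = 147.6 kN; interior l_c = 50, r_n = 147.6 kN; R_n = 147.6 + 3·147.6 = 590.4 kN → 443 kN.
Block shear: A_gv = 1830, A_nv = 1158, A_nt = 144 mm²; R_n = min(0.6F_uA_nv, 0.6F_yA_gv) + U_bs·F_u·A_nt = 343.9 kN → 258 kN.
Block shear governs: 258 kN.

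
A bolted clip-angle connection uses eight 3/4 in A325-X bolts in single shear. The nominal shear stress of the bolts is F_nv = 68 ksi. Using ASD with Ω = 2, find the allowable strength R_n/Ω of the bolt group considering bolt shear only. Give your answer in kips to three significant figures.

120 kips

A_b = π × 0.75² / 4 = 0.4418 in².
R_n = F_nv · A_b · n · n_s = 68 × 0.4418 × 8 × 1 = 240.3 kips.
Allowable strength R_n/Ω = 240.3 / 2 = 120 kips.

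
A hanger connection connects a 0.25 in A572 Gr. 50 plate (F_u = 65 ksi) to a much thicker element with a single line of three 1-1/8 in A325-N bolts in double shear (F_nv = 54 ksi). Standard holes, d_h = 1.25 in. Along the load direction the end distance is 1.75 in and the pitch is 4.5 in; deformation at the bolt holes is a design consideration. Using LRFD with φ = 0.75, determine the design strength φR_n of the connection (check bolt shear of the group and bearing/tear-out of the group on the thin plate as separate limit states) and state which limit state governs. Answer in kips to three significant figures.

Bolt shear: A_b = π·1.125²/4 = 0.994 in²; R_n = 54 × 0.994 × 3 × 2 = 322.1 kips → 0.75 × 322.1 = 242 kips.
Bearing (1.2 l_c t F_u ≤ 2.4 d t F_u): upper limit = 2.4·1.125·0.25·65 = 43.87 kips.
  Edge l_c = 1.75 − 1.25/2 = 1.125 → r_n = 21.94 kips; interior l_c = 4.5 − 1.25 = 3.25 → r_n = 43.87 kips.
  R_n,bearing = 1·21.94 + 2·43.87 = 109.7 kips → 0.75 × 109.7 = 82.3 kips.
Bearing governs: 82.3 kips.

82.3 kips (bearing governs)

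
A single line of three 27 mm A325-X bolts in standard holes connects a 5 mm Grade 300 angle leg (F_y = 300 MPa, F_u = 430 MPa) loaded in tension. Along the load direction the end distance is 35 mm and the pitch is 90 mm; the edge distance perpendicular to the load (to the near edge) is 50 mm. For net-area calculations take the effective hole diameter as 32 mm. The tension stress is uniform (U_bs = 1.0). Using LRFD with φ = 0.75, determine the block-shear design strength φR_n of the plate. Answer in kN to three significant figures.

185 kN

Shear plane L_v = 35 + 2·90 = 215 mm; A_gv = 215 × 5 = 1075 mm².
A_nv = (215 − 2.5·32) × 5 = 675 mm².
A_nt = (50 − 0.5·32) × 5 = 170 mm².
0.6 F_u A_nv = 174.2 kN; 0.6 F_y A_gv = 193.5 kN → shear rupture governs the shear term.
R_n = 174.2 + 1.0 × 430 × 170 / 1000 = 247.2 kN.
Design strength φR_n = 0.75 × 247.2 = 185 kN.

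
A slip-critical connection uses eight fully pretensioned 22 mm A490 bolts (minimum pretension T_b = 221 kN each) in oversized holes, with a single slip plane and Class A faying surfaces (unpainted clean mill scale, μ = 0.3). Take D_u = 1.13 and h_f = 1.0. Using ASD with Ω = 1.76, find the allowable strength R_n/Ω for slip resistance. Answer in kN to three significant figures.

341 kN

R_n = μ · D_u · h_f · T_b · n_s · n_b = 0.3 × 1.13 × 1.0 × 221 × 1 × 8 = 599.4 kN.
Allowable strength R_n/Ω = 599.4 / 1.76 = 341 kN.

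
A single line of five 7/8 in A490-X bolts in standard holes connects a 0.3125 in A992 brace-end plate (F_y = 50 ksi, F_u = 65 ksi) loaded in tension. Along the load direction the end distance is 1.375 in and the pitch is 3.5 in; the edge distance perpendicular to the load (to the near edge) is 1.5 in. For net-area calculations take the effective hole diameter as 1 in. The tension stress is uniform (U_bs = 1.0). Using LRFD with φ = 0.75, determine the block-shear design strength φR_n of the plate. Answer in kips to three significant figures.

115 kips

Shear plane L_v = 1.375 + 4·3.5 = 15.38 in; A_gv = 15.38 × 0.3125 = 4.805 in².
A_nv = (15.38 − 4.5·1) × 0.3125 = 3.398 in².
A_nt = (1.5 − 0.5·1) × 0.3125 = 0.3125 in².
0.6 F_u A_nv = 132.5 kips; 0.6 F_y A_gv = 144.1 kips → shear rupture governs the shear term.
R_n = 132.5 + 1.0 × 65 × 0.3125 = 152.9 kips.
Design strength φR_n = 0.75 × 152.9 = 115 kips.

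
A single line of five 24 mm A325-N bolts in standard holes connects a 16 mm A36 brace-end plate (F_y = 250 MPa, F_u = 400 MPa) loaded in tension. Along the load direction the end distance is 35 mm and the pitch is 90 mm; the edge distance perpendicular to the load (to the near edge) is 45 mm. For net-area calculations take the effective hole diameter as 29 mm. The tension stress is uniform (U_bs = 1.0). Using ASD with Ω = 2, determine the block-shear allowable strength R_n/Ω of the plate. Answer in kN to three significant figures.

572 kN

Shear plane L_v = 35 + 4·90 = 395 mm; A_gv = 395 × 16 = 6320 mm².
A_nv = (395 − 4.5·29) × 16 = 4232 mm².
A_nt = (45 − 0.5·29) × 16 = 488 mm².
0.6 F_u A_nv = 1016 kN; 0.6 F_y A_gv = 948 kN → shear yielding governs the shear term.
R_n = 948 + 1.0 × 400 × 488 / 1000 = 1143 kN.
Allowable strength R_n/Ω = 1143 / 2 = 572 kN.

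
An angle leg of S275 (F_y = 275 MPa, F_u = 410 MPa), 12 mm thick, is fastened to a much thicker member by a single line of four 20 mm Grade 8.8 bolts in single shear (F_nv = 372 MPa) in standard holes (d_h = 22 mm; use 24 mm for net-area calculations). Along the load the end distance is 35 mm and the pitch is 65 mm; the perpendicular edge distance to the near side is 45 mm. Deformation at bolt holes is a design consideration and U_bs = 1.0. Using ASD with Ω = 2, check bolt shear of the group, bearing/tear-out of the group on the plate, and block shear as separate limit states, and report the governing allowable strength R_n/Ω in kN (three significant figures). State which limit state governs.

234 kN (bolt shear governs)

Bolt shear: A_b = π·20²/4 = 314.2 mm²; R_n = 372 × 314.2 × 4 × 1 / 1000 = 467.5 kN → 467.5 / 2 = 234 kN.
Bearing: edge l_c = 24, r_n = 141.7 kN; interior l_c = 43, r_n = 236.2 kN; R_n = 141.7 + 3·236.2 = 850.2 kN → 425 kN.
Block shear: A_gv = 2760, A_nv = 1752, A_nt = 396 mm²; R_n = min(0.6F_uA_nv, 0.6F_yA_gv) + U_bs·F_u·A_nt = 593.4 kN → 297 kN.
Bolt shear governs: 234 kN.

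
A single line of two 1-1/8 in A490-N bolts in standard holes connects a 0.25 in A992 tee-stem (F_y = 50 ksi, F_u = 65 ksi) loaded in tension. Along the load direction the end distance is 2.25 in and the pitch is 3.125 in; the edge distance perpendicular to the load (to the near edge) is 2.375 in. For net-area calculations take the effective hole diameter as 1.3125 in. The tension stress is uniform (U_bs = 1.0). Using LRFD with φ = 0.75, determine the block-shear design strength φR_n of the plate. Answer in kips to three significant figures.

45.9 kips

Shear plane L_v = 2.25 + 1·3.125 = 5.375 in; A_gv = 5.375 × 0.25 = 1.344 in².
A_nv = (5.375 − 1.5·1.3125) × 0.25 = 0.8516 in².
A_nt = (2.375 − 0.5·1.3125) × 0.25 = 0.4297 in².
0.6 F_u A_nv = 33.21 kips; 0.6 F_y A_gv = 40.31 kips → shear rupture governs the shear term.
R_n = 33.21 + 1.0 × 65 × 0.4297 = 61.14 kips.
Design strength φR_n = 0.75 × 61.14 = 45.9 kips.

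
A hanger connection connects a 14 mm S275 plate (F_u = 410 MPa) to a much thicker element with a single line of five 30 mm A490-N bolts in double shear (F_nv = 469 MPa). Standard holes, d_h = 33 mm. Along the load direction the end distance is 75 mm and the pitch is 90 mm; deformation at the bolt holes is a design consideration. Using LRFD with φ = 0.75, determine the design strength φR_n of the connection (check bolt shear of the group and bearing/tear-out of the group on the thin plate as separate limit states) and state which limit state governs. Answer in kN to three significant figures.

Bolt shear: A_b = π·30²/4 = 706.9 mm²; R_n = 469 × 706.9 × 5 × 2 / 1000 = 3315 kN → 0.75 × 3315 = 2490 kN.
Bearing (1.2 l_c t F_u ≤ 2.4 d t F_u): upper limit = 2.4·30·14·410 / 1000 = 413.3 kN.
  Edge l_c = 75 − 33/2 = 58.5 → r_n = 402.9 kN; interior l_c = 90 − 33 = 57 → r_n = 392.6 kN.
  R_n,bearing = 1·402.9 + 4·392.6 = 1973 kN → 0.75 × 1973 = 1480 kN.
Bearing governs: 1480 kN.

1480 kN (bearing governs)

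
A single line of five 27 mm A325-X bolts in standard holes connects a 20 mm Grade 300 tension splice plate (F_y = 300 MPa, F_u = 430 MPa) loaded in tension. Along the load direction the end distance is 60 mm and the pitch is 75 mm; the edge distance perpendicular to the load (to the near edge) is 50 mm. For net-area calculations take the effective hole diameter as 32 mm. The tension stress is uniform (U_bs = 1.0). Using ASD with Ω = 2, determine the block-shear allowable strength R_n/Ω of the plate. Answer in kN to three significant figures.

703 kN

Shear plane L_v = 60 + 4·75 = 360 mm; A_gv = 360 × 20 = 7200 mm².
A_nv = (360 − 4.5·32) × 20 = 4320 mm².
A_nt = (50 − 0.5·32) × 20 = 680 mm².
0.6 F_u A_nv = 1115 kN; 0.6 F_y A_gv = 1296 kN → shear rupture governs the shear term.
R_n = 1115 + 1.0 × 430 × 680 / 1000 = 1407 kN.
Allowable strength R_n/Ω = 1407 / 2 = 703 kN.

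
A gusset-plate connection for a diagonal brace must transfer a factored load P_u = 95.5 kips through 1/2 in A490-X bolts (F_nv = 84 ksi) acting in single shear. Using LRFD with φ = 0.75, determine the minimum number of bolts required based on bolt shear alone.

A_b = π·0.5²/4 = 0.1963 in².
Per-bolt design strength φR_n = 0.75 × 84 × 0.1963 × 1 = 12.37 kips.
n ≥ 95.5 / 12.37 = 7.72 → use 8 bolts.

8 bolts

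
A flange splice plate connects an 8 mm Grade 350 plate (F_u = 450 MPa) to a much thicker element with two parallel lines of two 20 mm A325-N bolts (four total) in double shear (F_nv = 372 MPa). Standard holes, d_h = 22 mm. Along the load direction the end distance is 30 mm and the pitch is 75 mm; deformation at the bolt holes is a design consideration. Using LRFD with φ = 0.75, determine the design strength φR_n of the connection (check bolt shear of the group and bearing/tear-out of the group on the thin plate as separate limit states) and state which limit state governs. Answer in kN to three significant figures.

Bolt shear: A_b = π·20²/4 = 314.2 mm²; R_n = 372 × 314.2 × 4 × 2 / 1000 = 934.9 kN → 0.75 × 934.9 = 701 kN.
Bearing (1.2 l_c t F_u ≤ 2.4 d t F_u): upper limit = 2.4·20·8·450 / 1000 = 172.8 kN.
  Edge l_c = 30 − 22/2 = 19 → r_n = 82.08 kN; interior l_c = 75 − 22 = 53 → r_n = 172.8 kN.
  R_n,bearing = 2·82.08 + 2·172.8 = 509.8 kN → 0.75 × 509.8 = 382 kN.
Bearing governs: 382 kN.

382 kN (bearing governs)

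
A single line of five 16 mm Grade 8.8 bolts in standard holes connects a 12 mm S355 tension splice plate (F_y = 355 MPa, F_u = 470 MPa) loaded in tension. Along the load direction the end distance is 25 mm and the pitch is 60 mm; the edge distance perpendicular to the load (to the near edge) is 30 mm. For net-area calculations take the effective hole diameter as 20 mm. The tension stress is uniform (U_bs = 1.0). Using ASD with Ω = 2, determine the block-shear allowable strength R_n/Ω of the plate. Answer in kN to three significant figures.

Shear plane L_v = 25 + 4·60 = 265 mm; A_gv = 265 × 12 = 3180 mm².
A_nv = (265 − 4.5·20) × 12 = 2100 mm².
A_nt = (30 − 0.5·20) × 12 = 240 mm².
0.6 F_u A_nv = 592.2 kN; 0.6 F_y A_gv = 677.3 kN → shear rupture governs the shear term.
R_n = 592.2 + 1.0 × 470 × 240 / 1000 = 705 kN.
Allowable strength R_n/Ω = 705 / 2 = 352 kN.

352 kN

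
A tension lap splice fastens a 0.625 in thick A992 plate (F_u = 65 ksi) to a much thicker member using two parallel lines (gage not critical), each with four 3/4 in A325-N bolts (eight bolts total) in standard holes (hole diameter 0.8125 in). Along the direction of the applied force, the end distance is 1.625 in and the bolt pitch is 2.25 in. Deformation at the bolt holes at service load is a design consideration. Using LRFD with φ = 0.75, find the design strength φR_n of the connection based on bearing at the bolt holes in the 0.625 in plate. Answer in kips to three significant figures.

404 kips

Per bolt r_n = 1.2 l_c t F_u ≤ 2.4 d t F_u; upper limit = 2.4 × 0.75 × 0.625 × 65 = 73.12 kips.
Edge bolt: l_c = 1.625 − 0.8125/2 = 1.219 in → 1.2 × 1.219 × 0.625 × 65 = 59.41 → r_n = 59.41 kips.
Interior bolts: l_c = 2.25 − 0.8125 = 1.438 in → 1.2 × 1.438 × 0.625 × 65 = 70.08 → r_n = 70.08 kips.
R_n = 2 × 59.41 + 6 × 70.08 = 539.3 kips.
Design strength φR_n = 0.75 × 539.3 = 404 kips.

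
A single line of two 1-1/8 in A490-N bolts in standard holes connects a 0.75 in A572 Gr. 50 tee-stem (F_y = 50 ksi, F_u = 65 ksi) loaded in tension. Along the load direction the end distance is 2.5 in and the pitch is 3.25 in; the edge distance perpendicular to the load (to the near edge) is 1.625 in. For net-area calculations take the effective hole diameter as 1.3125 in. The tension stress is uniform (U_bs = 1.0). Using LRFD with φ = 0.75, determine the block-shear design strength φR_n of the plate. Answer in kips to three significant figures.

118 kips

Shear plane L_v = 2.5 + 1·3.25 = 5.75 in; A_gv = 5.75 × 0.75 = 4.312 in².
A_nv = (5.75 − 1.5·1.3125) × 0.75 = 2.836 in².
A_nt = (1.625 − 0.5·1.3125) × 0.75 = 0.7266 in².
0.6 F_u A_nv = 110.6 kips; 0.6 F_y A_gv = 129.4 kips → shear rupture governs the shear term.
R_n = 110.6 + 1.0 × 65 × 0.7266 = 157.8 kips.
Design strength φR_n = 0.75 × 157.8 = 118 kips.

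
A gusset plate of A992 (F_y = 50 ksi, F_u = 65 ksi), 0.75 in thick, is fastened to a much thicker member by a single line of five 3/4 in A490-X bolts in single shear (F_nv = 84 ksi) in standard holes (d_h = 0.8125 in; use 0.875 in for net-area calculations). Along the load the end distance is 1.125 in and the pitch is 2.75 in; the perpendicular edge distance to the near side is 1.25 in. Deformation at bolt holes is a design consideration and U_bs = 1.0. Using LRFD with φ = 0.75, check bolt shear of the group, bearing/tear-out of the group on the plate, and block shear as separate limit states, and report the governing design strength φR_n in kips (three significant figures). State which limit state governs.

139 kips (bolt shear governs)

Bolt shear: A_b = π·0.75²/4 = 0.4418 in²; R_n = 84 × 0.4418 × 5 × 1 = 185.6 kips → 0.75 × 185.6 = 139 kips.
Bearing: edge l_c = 0.7188, r_n = 42.05 kips; interior l_c = 1.938, r_n = 87.75 kips; R_n = 42.05 + 4·87.75 = 393 kips → 295 kips.
Block shear: A_gv = 9.094, A_nv = 6.141, A_nt = 0.6094 in²; R_n = min(0.6F_uA_nv, 0.6F_yA_gv) + U_bs·F_u·A_nt = 279.1 kips → 209 kips.
Bolt shear governs: 139 kips.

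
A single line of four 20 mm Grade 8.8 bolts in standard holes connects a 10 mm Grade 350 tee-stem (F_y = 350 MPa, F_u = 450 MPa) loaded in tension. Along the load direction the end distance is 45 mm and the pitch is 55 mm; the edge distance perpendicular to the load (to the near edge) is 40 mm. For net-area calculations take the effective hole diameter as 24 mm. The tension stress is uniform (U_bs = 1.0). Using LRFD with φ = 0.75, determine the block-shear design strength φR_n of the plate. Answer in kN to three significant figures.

Shear plane L_v = 45 + 3·55 = 210 mm; A_gv = 210 × 10 = 2100 mm².
A_nv = (210 − 3.5·24) × 10 = 1260 mm².
A_nt = (40 − 0.5·24) × 10 = 280 mm².
0.6 F_u A_nv = 340.2 kN; 0.6 F_y A_gv = 441 kN → shear rupture governs the shear term.
R_n = 340.2 + 1.0 × 450 × 280 / 1000 = 466.2 kN.
Design strength φR_n = 0.75 × 466.2 = 350 kN.

350 kN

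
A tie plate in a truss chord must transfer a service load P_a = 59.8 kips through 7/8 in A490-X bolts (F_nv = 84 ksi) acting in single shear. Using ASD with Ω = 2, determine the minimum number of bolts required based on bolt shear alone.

A_b = π·0.875²/4 = 0.6013 in².
Per-bolt allowable strength R_n/Ω = 84 × 0.6013 × 1 / 2 = 25.26 kips.
n ≥ 59.8 / 25.26 = 2.368 → use 3 bolts.

3 bolts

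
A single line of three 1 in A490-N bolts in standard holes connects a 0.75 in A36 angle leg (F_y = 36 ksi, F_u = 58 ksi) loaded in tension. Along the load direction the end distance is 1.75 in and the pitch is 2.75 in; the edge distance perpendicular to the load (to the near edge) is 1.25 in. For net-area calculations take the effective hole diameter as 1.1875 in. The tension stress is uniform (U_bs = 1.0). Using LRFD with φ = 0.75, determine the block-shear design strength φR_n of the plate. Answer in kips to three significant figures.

105 kips

Shear plane L_v = 1.75 + 2·2.75 = 7.25 in; A_gv = 7.25 × 0.75 = 5.438 in².
A_nv = (7.25 − 2.5·1.1875) × 0.75 = 3.211 in².
A_nt = (1.25 − 0.5·1.1875) × 0.75 = 0.4922 in².
0.6 F_u A_nv = 111.7 kips; 0.6 F_y A_gv = 117.4 kips → shear rupture governs the shear term.
R_n = 111.7 + 1.0 × 58 × 0.4922 = 140.3 kips.
Design strength φR_n = 0.75 × 140.3 = 105 kips.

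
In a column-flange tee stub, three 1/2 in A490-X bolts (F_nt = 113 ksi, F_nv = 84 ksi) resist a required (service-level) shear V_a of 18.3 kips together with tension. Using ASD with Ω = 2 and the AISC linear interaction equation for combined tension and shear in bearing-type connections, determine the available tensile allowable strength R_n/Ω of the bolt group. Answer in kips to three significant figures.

18.6 kips

A_b = π·0.5²/4 = 0.1963 in²; f_rv = 18.3 / (3 × 0.1963) = 31.07 ksi.
F'_nt = 1.3 F_nt − (Ω F_nt / F_nv) f_rv = 1.3·113 − (2·113/84)·31.07 = 63.31 ksi, capped at F_nt → F'_nt = 63.31 ksi.
R_n = F'_nt · A_b · n = 63.31 × 0.1963 × 3 = 37.3 kips.
Allowable strength R_n/Ω = 37.3 / 2 = 18.6 kips.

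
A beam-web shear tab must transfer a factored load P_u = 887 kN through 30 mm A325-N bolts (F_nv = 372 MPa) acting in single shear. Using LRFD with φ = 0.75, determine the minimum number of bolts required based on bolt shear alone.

5 bolts

A_b = π·30²/4 = 706.9 mm².
Per-bolt design strength φR_n = 0.75 × 372 × 706.9 × 1 / 1000 = 197.2 kN.
n ≥ 887 / 197.2 = 4.498 → use 5 bolts.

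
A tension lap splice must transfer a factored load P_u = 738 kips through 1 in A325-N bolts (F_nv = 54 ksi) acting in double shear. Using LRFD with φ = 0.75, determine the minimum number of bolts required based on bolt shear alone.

A_b = π·1²/4 = 0.7854 in².
Per-bolt design strength φR_n = 0.75 × 54 × 0.7854 × 2 = 63.62 kips.
n ≥ 738 / 63.62 = 11.6 → use 12 bolts.

12 bolts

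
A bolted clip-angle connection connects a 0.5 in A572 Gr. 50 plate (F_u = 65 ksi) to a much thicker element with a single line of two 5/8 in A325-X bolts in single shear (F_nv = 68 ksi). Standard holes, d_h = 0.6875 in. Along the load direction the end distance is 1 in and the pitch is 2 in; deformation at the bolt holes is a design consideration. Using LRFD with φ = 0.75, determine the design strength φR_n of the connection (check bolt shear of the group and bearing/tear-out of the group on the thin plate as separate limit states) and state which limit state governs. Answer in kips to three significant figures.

31.3 kips (bolt shear governs)

Bolt shear: A_b = π·0.625²/4 = 0.3068 in²; R_n = 68 × 0.3068 × 2 × 1 = 41.72 kips → 0.75 × 41.72 = 31.3 kips.
Bearing (1.2 l_c t F_u ≤ 2.4 d t F_u): upper limit = 2.4·0.625·0.5·65 = 48.75 kips.
  Edge l_c = 1 − 0.6875/2 = 0.6562 → r_n = 25.59 kips; interior l_c = 2 − 0.6875 = 1.312 → r_n = 48.75 kips.
  R_n,bearing = 1·25.59 + 1·48.75 = 74.34 kips → 0.75 × 74.34 = 55.8 kips.
Bolt shear governs: 31.3 kips.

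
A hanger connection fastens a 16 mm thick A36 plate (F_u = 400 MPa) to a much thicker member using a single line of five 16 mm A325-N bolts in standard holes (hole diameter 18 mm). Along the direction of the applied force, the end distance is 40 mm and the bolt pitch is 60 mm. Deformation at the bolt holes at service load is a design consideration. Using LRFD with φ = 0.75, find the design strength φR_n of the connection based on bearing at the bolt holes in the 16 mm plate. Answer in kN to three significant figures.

916 kN

Per bolt r_n = 1.2 l_c t F_u ≤ 2.4 d t F_u; upper limit = 2.4 × 16 × 16 × 400 / 1000 = 245.8 kN.
Edge bolt: l_c = 40 − 18/2 = 31 mm → 1.2 × 31 × 16 × 400 / 1000 = 238.1 → r_n = 238.1 kN.
Interior bolts: l_c = 60 − 18 = 42 mm → 1.2 × 42 × 16 × 400 / 1000 = 322.6 → r_n = 245.8 kN.
R_n = 1 × 238.1 + 4 × 245.8 = 1221 kN.
Design strength φR_n = 0.75 × 1221 = 916 kN.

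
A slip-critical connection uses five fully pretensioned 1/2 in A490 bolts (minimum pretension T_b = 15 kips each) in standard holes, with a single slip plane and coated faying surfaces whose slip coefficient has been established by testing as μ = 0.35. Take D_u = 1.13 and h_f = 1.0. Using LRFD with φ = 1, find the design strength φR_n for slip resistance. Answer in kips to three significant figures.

29.7 kips

R_n = μ · D_u · h_f · T_b · n_s · n_b = 0.35 × 1.13 × 1.0 × 15 × 1 × 5 = 29.66 kips.
Design strength φR_n = 1 × 29.66 = 29.7 kips.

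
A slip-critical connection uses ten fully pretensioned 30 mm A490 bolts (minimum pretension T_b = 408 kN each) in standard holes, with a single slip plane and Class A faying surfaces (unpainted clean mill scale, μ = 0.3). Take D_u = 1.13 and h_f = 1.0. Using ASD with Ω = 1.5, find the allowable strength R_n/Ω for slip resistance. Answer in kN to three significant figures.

R_n = μ · D_u · h_f · T_b · n_s · n_b = 0.3 × 1.13 × 1.0 × 408 × 1 × 10 = 1383 kN.
Allowable strength R_n/Ω = 1383 / 1.5 = 922 kN.

922 kN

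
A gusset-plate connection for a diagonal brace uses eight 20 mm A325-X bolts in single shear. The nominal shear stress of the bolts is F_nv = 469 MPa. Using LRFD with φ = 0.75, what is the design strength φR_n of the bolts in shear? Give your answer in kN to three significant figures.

A_b = π × 20² / 4 = 314.2 mm².
R_n = F_nv · A_b · n · n_s = 469 × 314.2 × 8 × 1 / 1000 = 1179 kN.
Design strength φR_n = 0.75 × 1179 = 884 kN.

884 kN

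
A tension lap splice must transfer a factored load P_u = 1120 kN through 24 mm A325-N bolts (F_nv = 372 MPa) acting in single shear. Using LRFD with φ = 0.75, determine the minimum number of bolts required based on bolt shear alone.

9 bolts

A_b = π·24²/4 = 452.4 mm².
Per-bolt design strength φR_n = 0.75 × 372 × 452.4 × 1 / 1000 = 126.2 kN.
n ≥ 1120 / 126.2 = 8.874 → use 9 bolts.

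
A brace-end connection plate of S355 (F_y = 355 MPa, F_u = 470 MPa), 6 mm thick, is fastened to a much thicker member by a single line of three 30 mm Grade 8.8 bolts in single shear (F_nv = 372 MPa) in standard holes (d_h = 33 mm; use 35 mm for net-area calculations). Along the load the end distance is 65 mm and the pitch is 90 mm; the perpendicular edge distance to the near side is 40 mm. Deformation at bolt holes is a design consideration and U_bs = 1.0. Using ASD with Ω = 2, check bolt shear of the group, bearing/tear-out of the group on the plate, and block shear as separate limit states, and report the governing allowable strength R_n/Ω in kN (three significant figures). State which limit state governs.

165 kN (block shear governs)

Bolt shear: A_b = π·30²/4 = 706.9 mm²; R_n = 372 × 706.9 × 3 × 1 / 1000 = 788.9 kN → 788.9 / 2 = 394 kN.
Bearing: edge l_c = 48.5, r_n = 164.1 kN; interior l_c = 57, r_n = 192.9 kN; R_n = 164.1 + 2·192.9 = 549.9 kN → 275 kN.
Block shear: A_gv = 1470, A_nv = 945, A_nt = 135 mm²; R_n = min(0.6F_uA_nv, 0.6F_yA_gv) + U_bs·F_u·A_nt = 329.9 kN → 165 kN.
Block shear governs: 165 kN.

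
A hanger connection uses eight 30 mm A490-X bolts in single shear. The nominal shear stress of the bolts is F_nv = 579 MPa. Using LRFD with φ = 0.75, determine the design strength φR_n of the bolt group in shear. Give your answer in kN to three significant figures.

A_b = π × 30² / 4 = 706.9 mm².
R_n = F_nv · A_b · n · n_s = 579 × 706.9 × 8 × 1 / 1000 = 3274 kN.
Design strength φR_n = 0.75 × 3274 = 2460 kN.

2460 kN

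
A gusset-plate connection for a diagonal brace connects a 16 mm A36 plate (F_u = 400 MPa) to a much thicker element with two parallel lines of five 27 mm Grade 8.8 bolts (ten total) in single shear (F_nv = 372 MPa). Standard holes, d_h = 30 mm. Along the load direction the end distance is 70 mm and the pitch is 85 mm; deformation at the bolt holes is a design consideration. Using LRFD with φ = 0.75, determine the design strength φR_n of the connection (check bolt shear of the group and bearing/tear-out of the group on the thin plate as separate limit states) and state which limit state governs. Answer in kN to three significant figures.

Bolt shear: A_b = π·27²/4 = 572.6 mm²; R_n = 372 × 572.6 × 10 × 1 / 1000 = 2130 kN → 0.75 × 2130 = 1600 kN.
Bearing (1.2 l_c t F_u ≤ 2.4 d t F_u): upper limit = 2.4·27·16·400 / 1000 = 414.7 kN.
  Edge l_c = 70 − 30/2 = 55 → r_n = 414.7 kN; interior l_c = 85 − 30 = 55 → r_n = 414.7 kN.
  R_n,bearing = 2·414.7 + 8·414.7 = 4147 kN → 0.75 × 4147 = 3110 kN.
Bolt shear governs: 1600 kN.

1600 kN (bolt shear governs)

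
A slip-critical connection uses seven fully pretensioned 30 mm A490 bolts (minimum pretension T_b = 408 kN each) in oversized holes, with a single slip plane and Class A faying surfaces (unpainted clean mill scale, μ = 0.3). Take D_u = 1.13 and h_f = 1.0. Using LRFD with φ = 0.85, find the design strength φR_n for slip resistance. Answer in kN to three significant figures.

R_n = μ · D_u · h_f · T_b · n_s · n_b = 0.3 × 1.13 × 1.0 × 408 × 1 × 7 = 968.2 kN.
Design strength φR_n = 0.85 × 968.2 = 823 kN.

823 kN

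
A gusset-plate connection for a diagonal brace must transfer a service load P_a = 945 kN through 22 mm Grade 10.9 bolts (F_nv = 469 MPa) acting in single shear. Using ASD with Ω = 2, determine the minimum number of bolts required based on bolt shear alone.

11 bolts

A_b = π·22²/4 = 380.1 mm².
Per-bolt allowable strength R_n/Ω = 469 × 380.1 × 1 / 1000 / 2 = 89.14 kN.
n ≥ 945 / 89.14 = 10.6 → use 11 bolts.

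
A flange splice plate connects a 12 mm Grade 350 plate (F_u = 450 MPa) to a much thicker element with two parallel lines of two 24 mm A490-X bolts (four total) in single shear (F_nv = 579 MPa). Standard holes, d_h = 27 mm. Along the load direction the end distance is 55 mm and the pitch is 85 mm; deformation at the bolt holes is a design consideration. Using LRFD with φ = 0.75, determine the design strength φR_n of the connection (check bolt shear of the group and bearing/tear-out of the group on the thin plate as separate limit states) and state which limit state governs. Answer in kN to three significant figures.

786 kN (bolt shear governs)

Bolt shear: A_b = π·24²/4 = 452.4 mm²; R_n = 579 × 452.4 × 4 × 1 / 1000 = 1048 kN → 0.75 × 1048 = 786 kN.
Bearing (1.2 l_c t F_u ≤ 2.4 d t F_u): upper limit = 2.4·24·12·450 / 1000 = 311 kN.
  Edge l_c = 55 − 27/2 = 41.5 → r_n = 268.9 kN; interior l_c = 85 − 27 = 58 → r_n = 311 kN.
  R_n,bearing = 2·268.9 + 2·311 = 1160 kN → 0.75 × 1160 = 870 kN.
Bolt shear governs: 786 kN.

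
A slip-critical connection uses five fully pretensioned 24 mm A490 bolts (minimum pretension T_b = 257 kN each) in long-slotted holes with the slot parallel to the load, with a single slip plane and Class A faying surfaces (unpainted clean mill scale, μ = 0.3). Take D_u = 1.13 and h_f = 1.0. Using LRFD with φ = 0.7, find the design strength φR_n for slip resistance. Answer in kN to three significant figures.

305 kN

R_n = μ · D_u · h_f · T_b · n_s · n_b = 0.3 × 1.13 × 1.0 × 257 × 1 × 5 = 435.6 kN.
Design strength φR_n = 0.7 × 435.6 = 305 kN.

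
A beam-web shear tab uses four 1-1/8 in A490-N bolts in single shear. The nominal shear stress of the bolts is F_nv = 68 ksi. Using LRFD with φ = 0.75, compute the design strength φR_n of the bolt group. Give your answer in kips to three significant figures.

A_b = π × 1.125² / 4 = 0.994 in².
R_n = F_nv · A_b · n · n_s = 68 × 0.994 × 4 × 1 = 270.4 kips.
Design strength φR_n = 0.75 × 270.4 = 203 kips.

203 kips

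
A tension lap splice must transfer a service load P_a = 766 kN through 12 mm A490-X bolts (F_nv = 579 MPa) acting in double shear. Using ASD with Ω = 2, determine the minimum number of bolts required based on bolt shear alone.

12 bolts

A_b = π·12²/4 = 113.1 mm².
Per-bolt allowable strength R_n/Ω = 579 × 113.1 × 2 / 1000 / 2 = 65.48 kN.
n ≥ 766 / 65.48 = 11.7 → use 12 bolts.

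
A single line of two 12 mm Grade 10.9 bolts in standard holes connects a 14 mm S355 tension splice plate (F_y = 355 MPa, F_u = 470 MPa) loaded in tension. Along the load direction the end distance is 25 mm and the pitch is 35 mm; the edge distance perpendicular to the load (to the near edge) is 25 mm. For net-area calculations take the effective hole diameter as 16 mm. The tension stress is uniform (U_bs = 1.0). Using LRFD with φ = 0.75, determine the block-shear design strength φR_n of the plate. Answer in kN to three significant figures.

190 kN

Shear plane L_v = 25 + 1·35 = 60 mm; A_gv = 60 × 14 = 840 mm².
A_nv = (60 − 1.5·16) × 14 = 504 mm².
A_nt = (25 − 0.5·16) × 14 = 238 mm².
0.6 F_u A_nv = 142.1 kN; 0.6 F_y A_gv = 178.9 kN → shear rupture governs the shear term.
R_n = 142.1 + 1.0 × 470 × 238 / 1000 = 254 kN.
Design strength φR_n = 0.75 × 254 = 190 kN.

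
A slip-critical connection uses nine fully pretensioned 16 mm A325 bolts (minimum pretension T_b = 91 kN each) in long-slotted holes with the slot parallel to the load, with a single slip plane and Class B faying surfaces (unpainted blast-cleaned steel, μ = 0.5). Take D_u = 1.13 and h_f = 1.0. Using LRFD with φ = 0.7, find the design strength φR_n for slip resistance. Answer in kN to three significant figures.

324 kN

R_n = μ · D_u · h_f · T_b · n_s · n_b = 0.5 × 1.13 × 1.0 × 91 × 1 × 9 = 462.7 kN.
Design strength φR_n = 0.7 × 462.7 = 324 kN.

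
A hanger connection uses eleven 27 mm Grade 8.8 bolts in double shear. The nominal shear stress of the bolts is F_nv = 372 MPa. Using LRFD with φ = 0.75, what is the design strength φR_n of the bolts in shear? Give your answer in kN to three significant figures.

A_b = π × 27² / 4 = 572.6 mm².
R_n = F_nv · A_b · n · n_s = 372 × 572.6 × 11 × 2 / 1000 = 4686 kN.
Design strength φR_n = 0.75 × 4686 = 3510 kN.

3510 kN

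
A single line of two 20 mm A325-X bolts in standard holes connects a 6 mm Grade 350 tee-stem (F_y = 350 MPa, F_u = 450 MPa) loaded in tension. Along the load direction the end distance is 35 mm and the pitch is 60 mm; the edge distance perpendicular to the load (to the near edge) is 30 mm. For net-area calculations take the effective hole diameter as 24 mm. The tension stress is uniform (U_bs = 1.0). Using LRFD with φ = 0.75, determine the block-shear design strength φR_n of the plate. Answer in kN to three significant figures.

108 kN

Shear plane L_v = 35 + 1·60 = 95 mm; A_gv = 95 × 6 = 570 mm².
A_nv = (95 − 1.5·24) × 6 = 354 mm².
A_nt = (30 − 0.5·24) × 6 = 108 mm².
0.6 F_u A_nv = 95.58 kN; 0.6 F_y A_gv = 119.7 kN → shear rupture governs the shear term.
R_n = 95.58 + 1.0 × 450 × 108 / 1000 = 144.2 kN.
Design strength φR_n = 0.75 × 144.2 = 108 kN.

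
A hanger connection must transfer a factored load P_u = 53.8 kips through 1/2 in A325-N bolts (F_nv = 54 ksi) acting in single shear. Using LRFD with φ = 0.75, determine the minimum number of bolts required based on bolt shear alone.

7 bolts

A_b = π·0.5²/4 = 0.1963 in².
Per-bolt design strength φR_n = 0.75 × 54 × 0.1963 × 1 = 7.952 kips.
n ≥ 53.8 / 7.952 = 6.765 → use 7 bolts.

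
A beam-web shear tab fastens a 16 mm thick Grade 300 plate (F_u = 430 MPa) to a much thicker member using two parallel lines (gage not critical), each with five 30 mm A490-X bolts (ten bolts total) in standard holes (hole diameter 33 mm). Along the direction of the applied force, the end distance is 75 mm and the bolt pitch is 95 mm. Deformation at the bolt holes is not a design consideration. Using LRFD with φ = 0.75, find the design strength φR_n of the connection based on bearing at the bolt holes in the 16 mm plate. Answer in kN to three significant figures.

Per bolt r_n = 1.5 l_c t F_u ≤ 3.0 d t F_u; upper limit = 3.0 × 30 × 16 × 430 / 1000 = 619.2 kN.
Edge bolt: l_c = 75 − 33/2 = 58.5 mm → 1.5 × 58.5 × 16 × 430 / 1000 = 603.7 → r_n = 603.7 kN.
Interior bolts: l_c = 95 − 33 = 62 mm → 1.5 × 62 × 16 × 430 / 1000 = 639.8 → r_n = 619.2 kN.
R_n = 2 × 603.7 + 8 × 619.2 = 6161 kN.
Design strength φR_n = 0.75 × 6161 = 4620 kN.

4620 kN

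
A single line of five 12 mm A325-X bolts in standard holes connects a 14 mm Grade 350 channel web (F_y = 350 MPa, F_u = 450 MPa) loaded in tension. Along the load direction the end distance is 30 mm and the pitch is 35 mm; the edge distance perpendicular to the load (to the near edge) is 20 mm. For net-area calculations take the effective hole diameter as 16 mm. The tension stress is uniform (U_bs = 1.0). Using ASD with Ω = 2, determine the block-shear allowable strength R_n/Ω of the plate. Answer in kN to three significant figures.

223 kN

Shear plane L_v = 30 + 4·35 = 170 mm; A_gv = 170 × 14 = 2380 mm².
A_nv = (170 − 4.5·16) × 14 = 1372 mm².
A_nt = (20 − 0.5·16) × 14 = 168 mm².
0.6 F_u A_nv = 370.4 kN; 0.6 F_y A_gv = 499.8 kN → shear rupture governs the shear term.
R_n = 370.4 + 1.0 × 450 × 168 / 1000 = 446 kN.
Allowable strength R_n/Ω = 446 / 2 = 223 kN.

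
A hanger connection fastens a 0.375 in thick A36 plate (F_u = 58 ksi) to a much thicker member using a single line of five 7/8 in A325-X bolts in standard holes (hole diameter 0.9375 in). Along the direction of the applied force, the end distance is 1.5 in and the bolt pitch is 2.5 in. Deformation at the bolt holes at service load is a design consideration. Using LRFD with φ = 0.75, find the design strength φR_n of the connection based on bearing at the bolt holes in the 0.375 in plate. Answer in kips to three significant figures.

Per bolt r_n = 1.2 l_c t F_u ≤ 2.4 d t F_u; upper limit = 2.4 × 0.875 × 0.375 × 58 = 45.68 kips.
Edge bolt: l_c = 1.5 − 0.9375/2 = 1.031 in → 1.2 × 1.031 × 0.375 × 58 = 26.92 → r_n = 26.92 kips.
Interior bolts: l_c = 2.5 − 0.9375 = 1.562 in → 1.2 × 1.562 × 0.375 × 58 = 40.78 → r_n = 40.78 kips.
R_n = 1 × 26.92 + 4 × 40.78 = 190 kips.
Design strength φR_n = 0.75 × 190 = 143 kips.

143 kips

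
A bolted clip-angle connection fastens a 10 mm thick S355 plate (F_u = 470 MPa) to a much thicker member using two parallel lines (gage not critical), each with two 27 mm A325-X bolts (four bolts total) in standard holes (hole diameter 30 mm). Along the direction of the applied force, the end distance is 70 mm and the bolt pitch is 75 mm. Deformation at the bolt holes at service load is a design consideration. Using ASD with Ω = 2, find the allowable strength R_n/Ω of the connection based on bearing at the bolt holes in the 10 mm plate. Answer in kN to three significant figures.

558 kN

Per bolt r_n = 1.2 l_c t F_u ≤ 2.4 d t F_u; upper limit = 2.4 × 27 × 10 × 470 / 1000 = 304.6 kN.
Edge bolt: l_c = 70 − 30/2 = 55 mm → 1.2 × 55 × 10 × 470 / 1000 = 310.2 → r_n = 304.6 kN.
Interior bolts: l_c = 75 − 30 = 45 mm → 1.2 × 45 × 10 × 470 / 1000 = 253.8 → r_n = 253.8 kN.
R_n = 2 × 304.6 + 2 × 253.8 = 1117 kN.
Allowable strength R_n/Ω = 1117 / 2 = 558 kN.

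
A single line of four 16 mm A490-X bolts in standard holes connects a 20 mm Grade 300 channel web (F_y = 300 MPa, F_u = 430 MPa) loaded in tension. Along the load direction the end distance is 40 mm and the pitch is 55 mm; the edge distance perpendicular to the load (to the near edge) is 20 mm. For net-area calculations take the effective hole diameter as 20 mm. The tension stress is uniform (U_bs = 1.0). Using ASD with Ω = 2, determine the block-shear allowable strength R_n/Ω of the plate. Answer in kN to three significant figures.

391 kN

Shear plane L_v = 40 + 3·55 = 205 mm; A_gv = 205 × 20 = 4100 mm².
A_nv = (205 − 3.5·20) × 20 = 2700 mm².
A_nt = (20 − 0.5·20) × 20 = 200 mm².
0.6 F_u A_nv = 696.6 kN; 0.6 F_y A_gv = 738 kN → shear rupture governs the shear term.
R_n = 696.6 + 1.0 × 430 × 200 / 1000 = 782.6 kN.
Allowable strength R_n/Ω = 782.6 / 2 = 391 kN.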